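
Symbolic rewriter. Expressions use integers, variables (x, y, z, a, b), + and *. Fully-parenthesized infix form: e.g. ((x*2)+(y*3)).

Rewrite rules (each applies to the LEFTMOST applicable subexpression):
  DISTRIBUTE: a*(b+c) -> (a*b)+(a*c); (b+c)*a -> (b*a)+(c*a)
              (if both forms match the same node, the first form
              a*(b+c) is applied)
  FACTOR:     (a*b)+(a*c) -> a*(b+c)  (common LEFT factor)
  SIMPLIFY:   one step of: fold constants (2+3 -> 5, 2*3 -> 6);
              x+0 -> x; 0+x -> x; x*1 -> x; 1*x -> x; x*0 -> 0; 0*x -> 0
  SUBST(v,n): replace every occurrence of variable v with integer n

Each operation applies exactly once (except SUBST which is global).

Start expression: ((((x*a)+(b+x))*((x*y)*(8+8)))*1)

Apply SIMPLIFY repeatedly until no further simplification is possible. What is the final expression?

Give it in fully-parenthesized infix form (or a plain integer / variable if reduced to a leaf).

Start: ((((x*a)+(b+x))*((x*y)*(8+8)))*1)
Step 1: at root: ((((x*a)+(b+x))*((x*y)*(8+8)))*1) -> (((x*a)+(b+x))*((x*y)*(8+8))); overall: ((((x*a)+(b+x))*((x*y)*(8+8)))*1) -> (((x*a)+(b+x))*((x*y)*(8+8)))
Step 2: at RR: (8+8) -> 16; overall: (((x*a)+(b+x))*((x*y)*(8+8))) -> (((x*a)+(b+x))*((x*y)*16))
Fixed point: (((x*a)+(b+x))*((x*y)*16))

Answer: (((x*a)+(b+x))*((x*y)*16))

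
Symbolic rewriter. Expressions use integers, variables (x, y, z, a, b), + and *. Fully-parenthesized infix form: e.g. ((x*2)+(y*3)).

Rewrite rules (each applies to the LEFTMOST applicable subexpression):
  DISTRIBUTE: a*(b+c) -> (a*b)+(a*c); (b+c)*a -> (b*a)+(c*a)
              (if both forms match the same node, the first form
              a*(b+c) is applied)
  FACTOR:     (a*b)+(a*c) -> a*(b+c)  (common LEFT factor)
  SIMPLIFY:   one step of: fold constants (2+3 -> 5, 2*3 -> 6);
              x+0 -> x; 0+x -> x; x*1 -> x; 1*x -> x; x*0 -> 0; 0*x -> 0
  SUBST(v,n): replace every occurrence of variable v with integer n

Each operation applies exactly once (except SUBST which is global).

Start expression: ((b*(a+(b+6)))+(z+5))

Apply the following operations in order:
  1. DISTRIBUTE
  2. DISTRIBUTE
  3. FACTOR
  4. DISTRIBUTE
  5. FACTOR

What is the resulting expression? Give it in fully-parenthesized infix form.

Answer: (((b*a)+(b*(b+6)))+(z+5))

Derivation:
Start: ((b*(a+(b+6)))+(z+5))
Apply DISTRIBUTE at L (target: (b*(a+(b+6)))): ((b*(a+(b+6)))+(z+5)) -> (((b*a)+(b*(b+6)))+(z+5))
Apply DISTRIBUTE at LR (target: (b*(b+6))): (((b*a)+(b*(b+6)))+(z+5)) -> (((b*a)+((b*b)+(b*6)))+(z+5))
Apply FACTOR at LR (target: ((b*b)+(b*6))): (((b*a)+((b*b)+(b*6)))+(z+5)) -> (((b*a)+(b*(b+6)))+(z+5))
Apply DISTRIBUTE at LR (target: (b*(b+6))): (((b*a)+(b*(b+6)))+(z+5)) -> (((b*a)+((b*b)+(b*6)))+(z+5))
Apply FACTOR at LR (target: ((b*b)+(b*6))): (((b*a)+((b*b)+(b*6)))+(z+5)) -> (((b*a)+(b*(b+6)))+(z+5))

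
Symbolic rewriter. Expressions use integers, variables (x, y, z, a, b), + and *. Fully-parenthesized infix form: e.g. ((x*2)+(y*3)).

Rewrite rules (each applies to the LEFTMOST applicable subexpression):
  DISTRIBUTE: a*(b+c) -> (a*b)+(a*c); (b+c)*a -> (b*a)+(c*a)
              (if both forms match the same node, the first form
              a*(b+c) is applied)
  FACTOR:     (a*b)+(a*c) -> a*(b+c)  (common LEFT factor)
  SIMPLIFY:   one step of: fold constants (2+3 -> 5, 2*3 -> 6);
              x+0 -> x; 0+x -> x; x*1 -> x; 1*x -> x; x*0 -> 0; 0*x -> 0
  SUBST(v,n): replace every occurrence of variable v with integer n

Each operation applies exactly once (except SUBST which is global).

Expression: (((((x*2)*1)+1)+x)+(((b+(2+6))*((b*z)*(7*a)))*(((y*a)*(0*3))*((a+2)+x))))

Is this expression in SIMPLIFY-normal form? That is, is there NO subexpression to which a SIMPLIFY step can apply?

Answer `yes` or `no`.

Answer: no

Derivation:
Expression: (((((x*2)*1)+1)+x)+(((b+(2+6))*((b*z)*(7*a)))*(((y*a)*(0*3))*((a+2)+x))))
Scanning for simplifiable subexpressions (pre-order)...
  at root: (((((x*2)*1)+1)+x)+(((b+(2+6))*((b*z)*(7*a)))*(((y*a)*(0*3))*((a+2)+x)))) (not simplifiable)
  at L: ((((x*2)*1)+1)+x) (not simplifiable)
  at LL: (((x*2)*1)+1) (not simplifiable)
  at LLL: ((x*2)*1) (SIMPLIFIABLE)
  at LLLL: (x*2) (not simplifiable)
  at R: (((b+(2+6))*((b*z)*(7*a)))*(((y*a)*(0*3))*((a+2)+x))) (not simplifiable)
  at RL: ((b+(2+6))*((b*z)*(7*a))) (not simplifiable)
  at RLL: (b+(2+6)) (not simplifiable)
  at RLLR: (2+6) (SIMPLIFIABLE)
  at RLR: ((b*z)*(7*a)) (not simplifiable)
  at RLRL: (b*z) (not simplifiable)
  at RLRR: (7*a) (not simplifiable)
  at RR: (((y*a)*(0*3))*((a+2)+x)) (not simplifiable)
  at RRL: ((y*a)*(0*3)) (not simplifiable)
  at RRLL: (y*a) (not simplifiable)
  at RRLR: (0*3) (SIMPLIFIABLE)
  at RRR: ((a+2)+x) (not simplifiable)
  at RRRL: (a+2) (not simplifiable)
Found simplifiable subexpr at path LLL: ((x*2)*1)
One SIMPLIFY step would give: ((((x*2)+1)+x)+(((b+(2+6))*((b*z)*(7*a)))*(((y*a)*(0*3))*((a+2)+x))))
-> NOT in normal form.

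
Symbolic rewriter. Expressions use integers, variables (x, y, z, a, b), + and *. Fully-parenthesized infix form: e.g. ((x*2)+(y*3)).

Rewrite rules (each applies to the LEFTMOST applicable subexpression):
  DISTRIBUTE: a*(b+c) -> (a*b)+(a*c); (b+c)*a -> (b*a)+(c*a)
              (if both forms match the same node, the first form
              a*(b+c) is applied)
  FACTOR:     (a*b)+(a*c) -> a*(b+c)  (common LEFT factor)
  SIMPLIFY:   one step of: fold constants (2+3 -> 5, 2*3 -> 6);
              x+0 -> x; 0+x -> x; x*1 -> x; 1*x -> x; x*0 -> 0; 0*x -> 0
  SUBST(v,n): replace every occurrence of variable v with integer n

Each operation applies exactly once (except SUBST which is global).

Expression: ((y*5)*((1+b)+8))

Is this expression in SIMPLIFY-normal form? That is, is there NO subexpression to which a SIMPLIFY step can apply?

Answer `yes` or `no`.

Answer: yes

Derivation:
Expression: ((y*5)*((1+b)+8))
Scanning for simplifiable subexpressions (pre-order)...
  at root: ((y*5)*((1+b)+8)) (not simplifiable)
  at L: (y*5) (not simplifiable)
  at R: ((1+b)+8) (not simplifiable)
  at RL: (1+b) (not simplifiable)
Result: no simplifiable subexpression found -> normal form.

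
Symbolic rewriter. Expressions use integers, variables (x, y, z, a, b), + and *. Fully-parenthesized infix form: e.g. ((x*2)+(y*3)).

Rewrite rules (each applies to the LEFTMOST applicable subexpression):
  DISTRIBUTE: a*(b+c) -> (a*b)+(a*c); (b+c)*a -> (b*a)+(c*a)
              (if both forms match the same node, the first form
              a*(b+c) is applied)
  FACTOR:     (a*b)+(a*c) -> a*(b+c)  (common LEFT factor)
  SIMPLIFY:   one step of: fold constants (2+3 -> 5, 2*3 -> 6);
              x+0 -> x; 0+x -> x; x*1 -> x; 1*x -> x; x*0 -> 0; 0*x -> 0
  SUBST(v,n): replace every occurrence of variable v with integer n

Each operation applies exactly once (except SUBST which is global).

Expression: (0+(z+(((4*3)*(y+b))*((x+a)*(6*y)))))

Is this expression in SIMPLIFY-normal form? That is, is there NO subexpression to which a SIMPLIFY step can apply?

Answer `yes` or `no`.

Answer: no

Derivation:
Expression: (0+(z+(((4*3)*(y+b))*((x+a)*(6*y)))))
Scanning for simplifiable subexpressions (pre-order)...
  at root: (0+(z+(((4*3)*(y+b))*((x+a)*(6*y))))) (SIMPLIFIABLE)
  at R: (z+(((4*3)*(y+b))*((x+a)*(6*y)))) (not simplifiable)
  at RR: (((4*3)*(y+b))*((x+a)*(6*y))) (not simplifiable)
  at RRL: ((4*3)*(y+b)) (not simplifiable)
  at RRLL: (4*3) (SIMPLIFIABLE)
  at RRLR: (y+b) (not simplifiable)
  at RRR: ((x+a)*(6*y)) (not simplifiable)
  at RRRL: (x+a) (not simplifiable)
  at RRRR: (6*y) (not simplifiable)
Found simplifiable subexpr at path root: (0+(z+(((4*3)*(y+b))*((x+a)*(6*y)))))
One SIMPLIFY step would give: (z+(((4*3)*(y+b))*((x+a)*(6*y))))
-> NOT in normal form.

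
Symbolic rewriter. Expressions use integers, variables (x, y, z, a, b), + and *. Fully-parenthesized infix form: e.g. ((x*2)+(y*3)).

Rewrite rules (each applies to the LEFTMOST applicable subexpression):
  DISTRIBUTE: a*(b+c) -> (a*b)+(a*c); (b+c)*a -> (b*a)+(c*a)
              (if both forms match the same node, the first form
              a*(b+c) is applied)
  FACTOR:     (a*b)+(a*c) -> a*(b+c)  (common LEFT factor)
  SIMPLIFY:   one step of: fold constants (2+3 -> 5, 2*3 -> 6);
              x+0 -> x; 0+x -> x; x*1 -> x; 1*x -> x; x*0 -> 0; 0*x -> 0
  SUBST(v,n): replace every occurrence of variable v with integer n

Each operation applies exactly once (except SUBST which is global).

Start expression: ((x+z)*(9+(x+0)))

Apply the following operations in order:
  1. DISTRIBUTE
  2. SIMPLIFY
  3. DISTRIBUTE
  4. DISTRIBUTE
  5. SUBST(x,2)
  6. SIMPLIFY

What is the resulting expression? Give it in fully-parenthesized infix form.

Answer: ((18+(z*9))+((2*2)+(z*2)))

Derivation:
Start: ((x+z)*(9+(x+0)))
Apply DISTRIBUTE at root (target: ((x+z)*(9+(x+0)))): ((x+z)*(9+(x+0))) -> (((x+z)*9)+((x+z)*(x+0)))
Apply SIMPLIFY at RR (target: (x+0)): (((x+z)*9)+((x+z)*(x+0))) -> (((x+z)*9)+((x+z)*x))
Apply DISTRIBUTE at L (target: ((x+z)*9)): (((x+z)*9)+((x+z)*x)) -> (((x*9)+(z*9))+((x+z)*x))
Apply DISTRIBUTE at R (target: ((x+z)*x)): (((x*9)+(z*9))+((x+z)*x)) -> (((x*9)+(z*9))+((x*x)+(z*x)))
Apply SUBST(x,2): (((x*9)+(z*9))+((x*x)+(z*x))) -> (((2*9)+(z*9))+((2*2)+(z*2)))
Apply SIMPLIFY at LL (target: (2*9)): (((2*9)+(z*9))+((2*2)+(z*2))) -> ((18+(z*9))+((2*2)+(z*2)))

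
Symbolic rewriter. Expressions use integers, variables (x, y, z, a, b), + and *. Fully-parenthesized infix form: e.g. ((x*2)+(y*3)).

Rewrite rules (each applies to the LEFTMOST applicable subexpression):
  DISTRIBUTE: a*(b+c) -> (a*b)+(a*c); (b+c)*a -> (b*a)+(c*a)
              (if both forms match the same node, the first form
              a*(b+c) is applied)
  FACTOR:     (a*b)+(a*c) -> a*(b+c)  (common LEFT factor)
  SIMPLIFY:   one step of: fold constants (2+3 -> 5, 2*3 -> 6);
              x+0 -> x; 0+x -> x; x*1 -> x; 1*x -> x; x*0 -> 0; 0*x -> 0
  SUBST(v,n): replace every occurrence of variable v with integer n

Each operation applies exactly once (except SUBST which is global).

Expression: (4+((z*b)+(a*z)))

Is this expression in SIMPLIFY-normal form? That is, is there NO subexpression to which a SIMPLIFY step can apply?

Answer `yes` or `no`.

Answer: yes

Derivation:
Expression: (4+((z*b)+(a*z)))
Scanning for simplifiable subexpressions (pre-order)...
  at root: (4+((z*b)+(a*z))) (not simplifiable)
  at R: ((z*b)+(a*z)) (not simplifiable)
  at RL: (z*b) (not simplifiable)
  at RR: (a*z) (not simplifiable)
Result: no simplifiable subexpression found -> normal form.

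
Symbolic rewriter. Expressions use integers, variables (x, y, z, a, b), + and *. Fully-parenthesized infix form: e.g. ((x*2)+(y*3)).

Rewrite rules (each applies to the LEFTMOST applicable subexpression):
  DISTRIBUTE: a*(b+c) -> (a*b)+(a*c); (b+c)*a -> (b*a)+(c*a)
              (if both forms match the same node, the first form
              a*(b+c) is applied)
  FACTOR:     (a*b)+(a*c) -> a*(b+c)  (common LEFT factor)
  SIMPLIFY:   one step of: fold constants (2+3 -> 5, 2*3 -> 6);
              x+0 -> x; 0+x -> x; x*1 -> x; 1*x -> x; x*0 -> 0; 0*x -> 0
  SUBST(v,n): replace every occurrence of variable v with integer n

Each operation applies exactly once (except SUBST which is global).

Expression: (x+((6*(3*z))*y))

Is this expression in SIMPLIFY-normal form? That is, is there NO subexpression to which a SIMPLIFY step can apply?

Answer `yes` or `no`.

Expression: (x+((6*(3*z))*y))
Scanning for simplifiable subexpressions (pre-order)...
  at root: (x+((6*(3*z))*y)) (not simplifiable)
  at R: ((6*(3*z))*y) (not simplifiable)
  at RL: (6*(3*z)) (not simplifiable)
  at RLR: (3*z) (not simplifiable)
Result: no simplifiable subexpression found -> normal form.

Answer: yes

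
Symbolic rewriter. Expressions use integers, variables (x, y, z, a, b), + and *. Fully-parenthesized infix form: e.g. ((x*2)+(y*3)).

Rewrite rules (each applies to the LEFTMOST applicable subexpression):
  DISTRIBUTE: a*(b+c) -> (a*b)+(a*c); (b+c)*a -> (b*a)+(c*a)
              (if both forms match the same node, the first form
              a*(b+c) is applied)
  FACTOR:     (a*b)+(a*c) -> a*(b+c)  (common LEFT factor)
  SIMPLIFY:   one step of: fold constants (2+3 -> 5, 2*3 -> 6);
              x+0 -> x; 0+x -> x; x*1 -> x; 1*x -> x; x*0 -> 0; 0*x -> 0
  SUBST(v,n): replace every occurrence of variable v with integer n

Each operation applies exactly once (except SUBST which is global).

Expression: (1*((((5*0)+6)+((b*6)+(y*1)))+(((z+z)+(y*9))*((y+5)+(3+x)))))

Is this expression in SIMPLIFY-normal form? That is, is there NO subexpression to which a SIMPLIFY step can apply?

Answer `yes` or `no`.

Expression: (1*((((5*0)+6)+((b*6)+(y*1)))+(((z+z)+(y*9))*((y+5)+(3+x)))))
Scanning for simplifiable subexpressions (pre-order)...
  at root: (1*((((5*0)+6)+((b*6)+(y*1)))+(((z+z)+(y*9))*((y+5)+(3+x))))) (SIMPLIFIABLE)
  at R: ((((5*0)+6)+((b*6)+(y*1)))+(((z+z)+(y*9))*((y+5)+(3+x)))) (not simplifiable)
  at RL: (((5*0)+6)+((b*6)+(y*1))) (not simplifiable)
  at RLL: ((5*0)+6) (not simplifiable)
  at RLLL: (5*0) (SIMPLIFIABLE)
  at RLR: ((b*6)+(y*1)) (not simplifiable)
  at RLRL: (b*6) (not simplifiable)
  at RLRR: (y*1) (SIMPLIFIABLE)
  at RR: (((z+z)+(y*9))*((y+5)+(3+x))) (not simplifiable)
  at RRL: ((z+z)+(y*9)) (not simplifiable)
  at RRLL: (z+z) (not simplifiable)
  at RRLR: (y*9) (not simplifiable)
  at RRR: ((y+5)+(3+x)) (not simplifiable)
  at RRRL: (y+5) (not simplifiable)
  at RRRR: (3+x) (not simplifiable)
Found simplifiable subexpr at path root: (1*((((5*0)+6)+((b*6)+(y*1)))+(((z+z)+(y*9))*((y+5)+(3+x)))))
One SIMPLIFY step would give: ((((5*0)+6)+((b*6)+(y*1)))+(((z+z)+(y*9))*((y+5)+(3+x))))
-> NOT in normal form.

Answer: no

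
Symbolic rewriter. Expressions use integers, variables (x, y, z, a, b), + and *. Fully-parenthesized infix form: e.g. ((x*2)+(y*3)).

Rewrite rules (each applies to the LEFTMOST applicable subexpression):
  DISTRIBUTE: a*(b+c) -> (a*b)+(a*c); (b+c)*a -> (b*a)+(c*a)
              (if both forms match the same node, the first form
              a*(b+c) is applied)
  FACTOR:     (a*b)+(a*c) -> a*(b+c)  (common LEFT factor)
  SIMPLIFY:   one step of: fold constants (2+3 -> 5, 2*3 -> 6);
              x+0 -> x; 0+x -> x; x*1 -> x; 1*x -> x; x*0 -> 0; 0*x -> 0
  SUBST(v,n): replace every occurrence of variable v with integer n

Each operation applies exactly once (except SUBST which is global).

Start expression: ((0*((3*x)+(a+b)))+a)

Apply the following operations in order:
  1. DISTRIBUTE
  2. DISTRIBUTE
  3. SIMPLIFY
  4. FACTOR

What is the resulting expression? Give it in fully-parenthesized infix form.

Start: ((0*((3*x)+(a+b)))+a)
Apply DISTRIBUTE at L (target: (0*((3*x)+(a+b)))): ((0*((3*x)+(a+b)))+a) -> (((0*(3*x))+(0*(a+b)))+a)
Apply DISTRIBUTE at LR (target: (0*(a+b))): (((0*(3*x))+(0*(a+b)))+a) -> (((0*(3*x))+((0*a)+(0*b)))+a)
Apply SIMPLIFY at LL (target: (0*(3*x))): (((0*(3*x))+((0*a)+(0*b)))+a) -> ((0+((0*a)+(0*b)))+a)
Apply FACTOR at LR (target: ((0*a)+(0*b))): ((0+((0*a)+(0*b)))+a) -> ((0+(0*(a+b)))+a)

Answer: ((0+(0*(a+b)))+a)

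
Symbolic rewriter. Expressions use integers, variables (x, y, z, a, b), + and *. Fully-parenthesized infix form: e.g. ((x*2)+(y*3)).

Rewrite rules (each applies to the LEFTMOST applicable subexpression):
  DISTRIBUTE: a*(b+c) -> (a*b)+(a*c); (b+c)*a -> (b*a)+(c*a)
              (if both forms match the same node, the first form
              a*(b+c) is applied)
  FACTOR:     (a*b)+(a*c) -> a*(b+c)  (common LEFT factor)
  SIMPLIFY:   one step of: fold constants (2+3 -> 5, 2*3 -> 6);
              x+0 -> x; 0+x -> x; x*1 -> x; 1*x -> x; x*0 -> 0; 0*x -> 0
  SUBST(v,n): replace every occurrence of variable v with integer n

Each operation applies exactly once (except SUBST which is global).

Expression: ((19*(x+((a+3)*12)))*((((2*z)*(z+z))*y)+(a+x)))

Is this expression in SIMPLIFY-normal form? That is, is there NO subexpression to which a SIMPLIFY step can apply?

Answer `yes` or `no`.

Expression: ((19*(x+((a+3)*12)))*((((2*z)*(z+z))*y)+(a+x)))
Scanning for simplifiable subexpressions (pre-order)...
  at root: ((19*(x+((a+3)*12)))*((((2*z)*(z+z))*y)+(a+x))) (not simplifiable)
  at L: (19*(x+((a+3)*12))) (not simplifiable)
  at LR: (x+((a+3)*12)) (not simplifiable)
  at LRR: ((a+3)*12) (not simplifiable)
  at LRRL: (a+3) (not simplifiable)
  at R: ((((2*z)*(z+z))*y)+(a+x)) (not simplifiable)
  at RL: (((2*z)*(z+z))*y) (not simplifiable)
  at RLL: ((2*z)*(z+z)) (not simplifiable)
  at RLLL: (2*z) (not simplifiable)
  at RLLR: (z+z) (not simplifiable)
  at RR: (a+x) (not simplifiable)
Result: no simplifiable subexpression found -> normal form.

Answer: yes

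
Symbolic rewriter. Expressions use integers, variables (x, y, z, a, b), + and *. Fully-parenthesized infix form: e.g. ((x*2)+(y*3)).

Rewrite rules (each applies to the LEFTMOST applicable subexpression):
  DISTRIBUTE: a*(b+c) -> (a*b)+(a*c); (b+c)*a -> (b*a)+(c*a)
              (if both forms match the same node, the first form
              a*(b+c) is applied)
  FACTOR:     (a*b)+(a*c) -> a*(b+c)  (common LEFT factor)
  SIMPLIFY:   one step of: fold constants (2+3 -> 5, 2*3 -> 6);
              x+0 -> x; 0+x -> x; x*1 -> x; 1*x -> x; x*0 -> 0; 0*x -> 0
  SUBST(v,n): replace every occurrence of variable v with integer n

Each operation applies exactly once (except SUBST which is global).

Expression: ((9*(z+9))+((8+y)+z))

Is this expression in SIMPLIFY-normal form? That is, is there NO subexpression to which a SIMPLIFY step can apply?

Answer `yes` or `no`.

Answer: yes

Derivation:
Expression: ((9*(z+9))+((8+y)+z))
Scanning for simplifiable subexpressions (pre-order)...
  at root: ((9*(z+9))+((8+y)+z)) (not simplifiable)
  at L: (9*(z+9)) (not simplifiable)
  at LR: (z+9) (not simplifiable)
  at R: ((8+y)+z) (not simplifiable)
  at RL: (8+y) (not simplifiable)
Result: no simplifiable subexpression found -> normal form.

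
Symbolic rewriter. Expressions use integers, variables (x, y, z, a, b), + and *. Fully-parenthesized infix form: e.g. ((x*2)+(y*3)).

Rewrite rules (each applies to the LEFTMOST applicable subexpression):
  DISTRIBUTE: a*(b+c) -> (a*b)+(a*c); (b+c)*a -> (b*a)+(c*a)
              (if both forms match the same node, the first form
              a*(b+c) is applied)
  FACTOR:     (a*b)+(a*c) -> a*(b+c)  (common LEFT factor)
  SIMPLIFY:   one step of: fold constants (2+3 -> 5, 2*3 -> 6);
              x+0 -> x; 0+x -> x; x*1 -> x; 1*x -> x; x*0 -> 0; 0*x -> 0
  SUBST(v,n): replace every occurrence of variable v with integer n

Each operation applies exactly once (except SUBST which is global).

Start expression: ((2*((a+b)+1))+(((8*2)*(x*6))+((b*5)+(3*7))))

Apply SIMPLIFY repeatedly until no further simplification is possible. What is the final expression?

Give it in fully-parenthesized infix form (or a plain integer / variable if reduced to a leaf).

Start: ((2*((a+b)+1))+(((8*2)*(x*6))+((b*5)+(3*7))))
Step 1: at RLL: (8*2) -> 16; overall: ((2*((a+b)+1))+(((8*2)*(x*6))+((b*5)+(3*7)))) -> ((2*((a+b)+1))+((16*(x*6))+((b*5)+(3*7))))
Step 2: at RRR: (3*7) -> 21; overall: ((2*((a+b)+1))+((16*(x*6))+((b*5)+(3*7)))) -> ((2*((a+b)+1))+((16*(x*6))+((b*5)+21)))
Fixed point: ((2*((a+b)+1))+((16*(x*6))+((b*5)+21)))

Answer: ((2*((a+b)+1))+((16*(x*6))+((b*5)+21)))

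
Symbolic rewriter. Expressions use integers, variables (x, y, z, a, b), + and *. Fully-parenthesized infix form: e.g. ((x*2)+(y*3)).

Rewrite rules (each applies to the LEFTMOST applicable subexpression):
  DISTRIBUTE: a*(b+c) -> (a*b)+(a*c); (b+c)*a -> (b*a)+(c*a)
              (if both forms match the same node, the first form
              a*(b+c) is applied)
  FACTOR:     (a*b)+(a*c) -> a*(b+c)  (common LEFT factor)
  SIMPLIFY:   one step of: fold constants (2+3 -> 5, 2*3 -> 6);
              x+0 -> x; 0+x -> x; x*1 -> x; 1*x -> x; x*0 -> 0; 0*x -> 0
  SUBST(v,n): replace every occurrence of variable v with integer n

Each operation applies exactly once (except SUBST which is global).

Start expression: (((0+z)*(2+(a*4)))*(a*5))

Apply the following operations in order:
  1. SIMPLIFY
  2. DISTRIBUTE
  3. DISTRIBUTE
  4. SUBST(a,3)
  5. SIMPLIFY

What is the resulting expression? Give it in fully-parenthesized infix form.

Start: (((0+z)*(2+(a*4)))*(a*5))
Apply SIMPLIFY at LL (target: (0+z)): (((0+z)*(2+(a*4)))*(a*5)) -> ((z*(2+(a*4)))*(a*5))
Apply DISTRIBUTE at L (target: (z*(2+(a*4)))): ((z*(2+(a*4)))*(a*5)) -> (((z*2)+(z*(a*4)))*(a*5))
Apply DISTRIBUTE at root (target: (((z*2)+(z*(a*4)))*(a*5))): (((z*2)+(z*(a*4)))*(a*5)) -> (((z*2)*(a*5))+((z*(a*4))*(a*5)))
Apply SUBST(a,3): (((z*2)*(a*5))+((z*(a*4))*(a*5))) -> (((z*2)*(3*5))+((z*(3*4))*(3*5)))
Apply SIMPLIFY at LR (target: (3*5)): (((z*2)*(3*5))+((z*(3*4))*(3*5))) -> (((z*2)*15)+((z*(3*4))*(3*5)))

Answer: (((z*2)*15)+((z*(3*4))*(3*5)))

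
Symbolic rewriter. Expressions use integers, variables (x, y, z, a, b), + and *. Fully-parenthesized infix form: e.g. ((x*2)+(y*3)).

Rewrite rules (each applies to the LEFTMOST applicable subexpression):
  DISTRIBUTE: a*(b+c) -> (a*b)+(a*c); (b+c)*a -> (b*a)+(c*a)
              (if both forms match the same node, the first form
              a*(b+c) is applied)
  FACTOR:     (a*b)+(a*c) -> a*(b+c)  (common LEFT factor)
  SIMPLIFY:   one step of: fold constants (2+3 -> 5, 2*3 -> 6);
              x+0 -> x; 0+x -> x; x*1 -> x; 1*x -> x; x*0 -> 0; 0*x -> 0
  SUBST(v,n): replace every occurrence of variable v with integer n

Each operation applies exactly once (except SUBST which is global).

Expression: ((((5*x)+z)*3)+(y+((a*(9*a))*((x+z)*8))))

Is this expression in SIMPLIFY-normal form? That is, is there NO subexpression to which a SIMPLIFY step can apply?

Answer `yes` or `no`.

Answer: yes

Derivation:
Expression: ((((5*x)+z)*3)+(y+((a*(9*a))*((x+z)*8))))
Scanning for simplifiable subexpressions (pre-order)...
  at root: ((((5*x)+z)*3)+(y+((a*(9*a))*((x+z)*8)))) (not simplifiable)
  at L: (((5*x)+z)*3) (not simplifiable)
  at LL: ((5*x)+z) (not simplifiable)
  at LLL: (5*x) (not simplifiable)
  at R: (y+((a*(9*a))*((x+z)*8))) (not simplifiable)
  at RR: ((a*(9*a))*((x+z)*8)) (not simplifiable)
  at RRL: (a*(9*a)) (not simplifiable)
  at RRLR: (9*a) (not simplifiable)
  at RRR: ((x+z)*8) (not simplifiable)
  at RRRL: (x+z) (not simplifiable)
Result: no simplifiable subexpression found -> normal form.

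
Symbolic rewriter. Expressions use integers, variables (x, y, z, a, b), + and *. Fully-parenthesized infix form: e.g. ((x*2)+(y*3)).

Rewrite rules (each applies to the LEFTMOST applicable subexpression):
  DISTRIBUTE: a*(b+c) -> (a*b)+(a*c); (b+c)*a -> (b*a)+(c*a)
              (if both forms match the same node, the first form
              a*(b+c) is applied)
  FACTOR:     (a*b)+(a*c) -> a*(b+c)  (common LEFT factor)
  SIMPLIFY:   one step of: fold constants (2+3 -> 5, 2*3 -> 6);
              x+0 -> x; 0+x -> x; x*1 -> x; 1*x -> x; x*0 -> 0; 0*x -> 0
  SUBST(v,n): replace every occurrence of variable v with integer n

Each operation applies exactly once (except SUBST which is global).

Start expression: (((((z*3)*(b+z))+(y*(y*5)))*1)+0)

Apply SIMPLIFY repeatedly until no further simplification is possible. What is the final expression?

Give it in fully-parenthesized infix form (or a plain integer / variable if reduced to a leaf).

Answer: (((z*3)*(b+z))+(y*(y*5)))

Derivation:
Start: (((((z*3)*(b+z))+(y*(y*5)))*1)+0)
Step 1: at root: (((((z*3)*(b+z))+(y*(y*5)))*1)+0) -> ((((z*3)*(b+z))+(y*(y*5)))*1); overall: (((((z*3)*(b+z))+(y*(y*5)))*1)+0) -> ((((z*3)*(b+z))+(y*(y*5)))*1)
Step 2: at root: ((((z*3)*(b+z))+(y*(y*5)))*1) -> (((z*3)*(b+z))+(y*(y*5))); overall: ((((z*3)*(b+z))+(y*(y*5)))*1) -> (((z*3)*(b+z))+(y*(y*5)))
Fixed point: (((z*3)*(b+z))+(y*(y*5)))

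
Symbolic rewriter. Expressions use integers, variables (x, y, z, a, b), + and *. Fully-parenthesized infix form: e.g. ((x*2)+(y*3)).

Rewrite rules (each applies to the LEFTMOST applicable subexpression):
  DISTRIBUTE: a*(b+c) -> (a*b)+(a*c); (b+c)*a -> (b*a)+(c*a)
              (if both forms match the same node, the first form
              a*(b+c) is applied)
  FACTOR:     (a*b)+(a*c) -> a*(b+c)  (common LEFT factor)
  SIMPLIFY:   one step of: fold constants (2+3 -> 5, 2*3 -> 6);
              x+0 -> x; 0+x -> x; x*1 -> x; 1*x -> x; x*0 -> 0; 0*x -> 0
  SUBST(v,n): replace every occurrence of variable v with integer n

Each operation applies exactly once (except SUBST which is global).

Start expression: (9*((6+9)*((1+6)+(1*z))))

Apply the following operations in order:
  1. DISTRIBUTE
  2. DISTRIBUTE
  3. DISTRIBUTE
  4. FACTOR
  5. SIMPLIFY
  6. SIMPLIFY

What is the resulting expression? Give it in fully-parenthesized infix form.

Start: (9*((6+9)*((1+6)+(1*z))))
Apply DISTRIBUTE at R (target: ((6+9)*((1+6)+(1*z)))): (9*((6+9)*((1+6)+(1*z)))) -> (9*(((6+9)*(1+6))+((6+9)*(1*z))))
Apply DISTRIBUTE at root (target: (9*(((6+9)*(1+6))+((6+9)*(1*z))))): (9*(((6+9)*(1+6))+((6+9)*(1*z)))) -> ((9*((6+9)*(1+6)))+(9*((6+9)*(1*z))))
Apply DISTRIBUTE at LR (target: ((6+9)*(1+6))): ((9*((6+9)*(1+6)))+(9*((6+9)*(1*z)))) -> ((9*(((6+9)*1)+((6+9)*6)))+(9*((6+9)*(1*z))))
Apply FACTOR at root (target: ((9*(((6+9)*1)+((6+9)*6)))+(9*((6+9)*(1*z))))): ((9*(((6+9)*1)+((6+9)*6)))+(9*((6+9)*(1*z)))) -> (9*((((6+9)*1)+((6+9)*6))+((6+9)*(1*z))))
Apply SIMPLIFY at RLL (target: ((6+9)*1)): (9*((((6+9)*1)+((6+9)*6))+((6+9)*(1*z)))) -> (9*(((6+9)+((6+9)*6))+((6+9)*(1*z))))
Apply SIMPLIFY at RLL (target: (6+9)): (9*(((6+9)+((6+9)*6))+((6+9)*(1*z)))) -> (9*((15+((6+9)*6))+((6+9)*(1*z))))

Answer: (9*((15+((6+9)*6))+((6+9)*(1*z))))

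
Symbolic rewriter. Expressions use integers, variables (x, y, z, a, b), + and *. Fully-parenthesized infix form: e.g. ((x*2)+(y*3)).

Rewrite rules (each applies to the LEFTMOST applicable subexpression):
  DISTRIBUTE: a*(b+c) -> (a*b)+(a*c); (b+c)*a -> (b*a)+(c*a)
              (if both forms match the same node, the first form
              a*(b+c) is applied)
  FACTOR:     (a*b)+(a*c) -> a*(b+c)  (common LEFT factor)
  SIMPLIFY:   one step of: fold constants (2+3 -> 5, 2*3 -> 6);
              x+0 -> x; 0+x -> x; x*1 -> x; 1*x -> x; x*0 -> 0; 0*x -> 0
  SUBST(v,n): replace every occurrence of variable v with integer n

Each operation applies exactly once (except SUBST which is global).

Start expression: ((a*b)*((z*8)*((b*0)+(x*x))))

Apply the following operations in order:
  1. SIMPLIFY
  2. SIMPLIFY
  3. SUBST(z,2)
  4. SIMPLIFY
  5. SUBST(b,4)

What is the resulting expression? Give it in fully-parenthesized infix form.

Answer: ((a*4)*(16*(x*x)))

Derivation:
Start: ((a*b)*((z*8)*((b*0)+(x*x))))
Apply SIMPLIFY at RRL (target: (b*0)): ((a*b)*((z*8)*((b*0)+(x*x)))) -> ((a*b)*((z*8)*(0+(x*x))))
Apply SIMPLIFY at RR (target: (0+(x*x))): ((a*b)*((z*8)*(0+(x*x)))) -> ((a*b)*((z*8)*(x*x)))
Apply SUBST(z,2): ((a*b)*((z*8)*(x*x))) -> ((a*b)*((2*8)*(x*x)))
Apply SIMPLIFY at RL (target: (2*8)): ((a*b)*((2*8)*(x*x))) -> ((a*b)*(16*(x*x)))
Apply SUBST(b,4): ((a*b)*(16*(x*x))) -> ((a*4)*(16*(x*x)))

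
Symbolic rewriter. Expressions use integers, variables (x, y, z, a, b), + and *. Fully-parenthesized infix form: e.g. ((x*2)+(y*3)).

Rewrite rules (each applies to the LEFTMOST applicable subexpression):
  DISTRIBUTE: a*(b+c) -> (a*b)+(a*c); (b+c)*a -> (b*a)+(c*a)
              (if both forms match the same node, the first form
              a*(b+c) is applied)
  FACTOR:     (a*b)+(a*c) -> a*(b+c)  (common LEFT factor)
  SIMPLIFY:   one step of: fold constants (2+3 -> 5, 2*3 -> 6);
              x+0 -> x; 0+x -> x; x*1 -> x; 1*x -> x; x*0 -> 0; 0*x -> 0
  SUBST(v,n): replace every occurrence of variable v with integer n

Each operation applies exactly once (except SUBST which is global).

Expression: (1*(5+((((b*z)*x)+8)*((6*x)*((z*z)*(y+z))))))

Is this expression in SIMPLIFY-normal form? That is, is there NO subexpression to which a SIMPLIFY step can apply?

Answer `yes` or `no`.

Answer: no

Derivation:
Expression: (1*(5+((((b*z)*x)+8)*((6*x)*((z*z)*(y+z))))))
Scanning for simplifiable subexpressions (pre-order)...
  at root: (1*(5+((((b*z)*x)+8)*((6*x)*((z*z)*(y+z)))))) (SIMPLIFIABLE)
  at R: (5+((((b*z)*x)+8)*((6*x)*((z*z)*(y+z))))) (not simplifiable)
  at RR: ((((b*z)*x)+8)*((6*x)*((z*z)*(y+z)))) (not simplifiable)
  at RRL: (((b*z)*x)+8) (not simplifiable)
  at RRLL: ((b*z)*x) (not simplifiable)
  at RRLLL: (b*z) (not simplifiable)
  at RRR: ((6*x)*((z*z)*(y+z))) (not simplifiable)
  at RRRL: (6*x) (not simplifiable)
  at RRRR: ((z*z)*(y+z)) (not simplifiable)
  at RRRRL: (z*z) (not simplifiable)
  at RRRRR: (y+z) (not simplifiable)
Found simplifiable subexpr at path root: (1*(5+((((b*z)*x)+8)*((6*x)*((z*z)*(y+z))))))
One SIMPLIFY step would give: (5+((((b*z)*x)+8)*((6*x)*((z*z)*(y+z)))))
-> NOT in normal form.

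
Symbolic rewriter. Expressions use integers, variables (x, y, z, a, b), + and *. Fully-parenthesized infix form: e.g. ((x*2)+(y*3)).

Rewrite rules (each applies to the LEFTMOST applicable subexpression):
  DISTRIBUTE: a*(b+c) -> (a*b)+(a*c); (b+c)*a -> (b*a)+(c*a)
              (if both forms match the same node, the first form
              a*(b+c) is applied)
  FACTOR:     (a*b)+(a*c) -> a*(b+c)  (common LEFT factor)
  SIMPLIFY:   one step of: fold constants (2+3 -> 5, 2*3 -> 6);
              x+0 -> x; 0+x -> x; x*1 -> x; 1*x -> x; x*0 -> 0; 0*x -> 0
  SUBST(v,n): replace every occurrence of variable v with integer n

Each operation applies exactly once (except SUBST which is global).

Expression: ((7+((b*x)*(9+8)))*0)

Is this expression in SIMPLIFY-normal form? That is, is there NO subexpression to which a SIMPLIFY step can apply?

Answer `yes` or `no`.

Expression: ((7+((b*x)*(9+8)))*0)
Scanning for simplifiable subexpressions (pre-order)...
  at root: ((7+((b*x)*(9+8)))*0) (SIMPLIFIABLE)
  at L: (7+((b*x)*(9+8))) (not simplifiable)
  at LR: ((b*x)*(9+8)) (not simplifiable)
  at LRL: (b*x) (not simplifiable)
  at LRR: (9+8) (SIMPLIFIABLE)
Found simplifiable subexpr at path root: ((7+((b*x)*(9+8)))*0)
One SIMPLIFY step would give: 0
-> NOT in normal form.

Answer: no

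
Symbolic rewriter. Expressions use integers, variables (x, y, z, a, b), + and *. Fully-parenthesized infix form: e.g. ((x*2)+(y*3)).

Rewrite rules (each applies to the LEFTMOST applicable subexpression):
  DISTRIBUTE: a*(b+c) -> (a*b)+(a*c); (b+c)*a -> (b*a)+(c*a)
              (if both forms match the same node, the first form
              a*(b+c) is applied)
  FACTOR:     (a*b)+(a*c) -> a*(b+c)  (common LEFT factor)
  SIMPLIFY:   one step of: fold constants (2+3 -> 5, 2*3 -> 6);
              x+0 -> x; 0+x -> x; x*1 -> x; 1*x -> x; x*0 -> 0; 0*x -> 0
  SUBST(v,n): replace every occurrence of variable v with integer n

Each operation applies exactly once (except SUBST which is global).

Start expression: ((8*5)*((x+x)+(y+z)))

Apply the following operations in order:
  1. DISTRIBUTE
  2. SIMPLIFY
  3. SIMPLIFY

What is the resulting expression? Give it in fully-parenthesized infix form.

Answer: ((40*(x+x))+(40*(y+z)))

Derivation:
Start: ((8*5)*((x+x)+(y+z)))
Apply DISTRIBUTE at root (target: ((8*5)*((x+x)+(y+z)))): ((8*5)*((x+x)+(y+z))) -> (((8*5)*(x+x))+((8*5)*(y+z)))
Apply SIMPLIFY at LL (target: (8*5)): (((8*5)*(x+x))+((8*5)*(y+z))) -> ((40*(x+x))+((8*5)*(y+z)))
Apply SIMPLIFY at RL (target: (8*5)): ((40*(x+x))+((8*5)*(y+z))) -> ((40*(x+x))+(40*(y+z)))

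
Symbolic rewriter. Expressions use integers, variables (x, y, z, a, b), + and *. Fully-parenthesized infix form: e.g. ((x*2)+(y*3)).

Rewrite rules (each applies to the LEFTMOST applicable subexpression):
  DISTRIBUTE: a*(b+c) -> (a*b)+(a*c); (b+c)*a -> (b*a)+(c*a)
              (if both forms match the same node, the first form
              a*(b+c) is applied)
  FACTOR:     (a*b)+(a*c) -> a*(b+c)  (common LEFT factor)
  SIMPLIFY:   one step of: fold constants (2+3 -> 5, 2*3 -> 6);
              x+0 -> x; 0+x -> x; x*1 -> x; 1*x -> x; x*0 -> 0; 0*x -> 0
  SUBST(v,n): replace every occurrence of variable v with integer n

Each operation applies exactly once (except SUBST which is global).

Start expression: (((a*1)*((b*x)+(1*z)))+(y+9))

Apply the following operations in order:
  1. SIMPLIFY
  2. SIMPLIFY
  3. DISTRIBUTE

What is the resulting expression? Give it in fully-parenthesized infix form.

Start: (((a*1)*((b*x)+(1*z)))+(y+9))
Apply SIMPLIFY at LL (target: (a*1)): (((a*1)*((b*x)+(1*z)))+(y+9)) -> ((a*((b*x)+(1*z)))+(y+9))
Apply SIMPLIFY at LRR (target: (1*z)): ((a*((b*x)+(1*z)))+(y+9)) -> ((a*((b*x)+z))+(y+9))
Apply DISTRIBUTE at L (target: (a*((b*x)+z))): ((a*((b*x)+z))+(y+9)) -> (((a*(b*x))+(a*z))+(y+9))

Answer: (((a*(b*x))+(a*z))+(y+9))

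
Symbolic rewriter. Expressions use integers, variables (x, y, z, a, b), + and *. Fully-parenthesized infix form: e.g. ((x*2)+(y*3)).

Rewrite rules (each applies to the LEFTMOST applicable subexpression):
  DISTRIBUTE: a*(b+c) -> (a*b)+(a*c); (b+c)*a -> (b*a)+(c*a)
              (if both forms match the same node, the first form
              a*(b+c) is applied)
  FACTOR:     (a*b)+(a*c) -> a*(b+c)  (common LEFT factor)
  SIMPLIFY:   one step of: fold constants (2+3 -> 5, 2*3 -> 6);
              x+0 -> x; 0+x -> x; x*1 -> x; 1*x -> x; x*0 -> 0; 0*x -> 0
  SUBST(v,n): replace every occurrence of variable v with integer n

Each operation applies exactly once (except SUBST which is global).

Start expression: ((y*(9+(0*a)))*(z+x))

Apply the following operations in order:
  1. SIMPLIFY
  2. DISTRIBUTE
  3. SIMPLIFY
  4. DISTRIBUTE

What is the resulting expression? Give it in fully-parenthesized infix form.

Answer: (((y*9)*z)+(((y*9)+(y*0))*x))

Derivation:
Start: ((y*(9+(0*a)))*(z+x))
Apply SIMPLIFY at LRR (target: (0*a)): ((y*(9+(0*a)))*(z+x)) -> ((y*(9+0))*(z+x))
Apply DISTRIBUTE at root (target: ((y*(9+0))*(z+x))): ((y*(9+0))*(z+x)) -> (((y*(9+0))*z)+((y*(9+0))*x))
Apply SIMPLIFY at LLR (target: (9+0)): (((y*(9+0))*z)+((y*(9+0))*x)) -> (((y*9)*z)+((y*(9+0))*x))
Apply DISTRIBUTE at RL (target: (y*(9+0))): (((y*9)*z)+((y*(9+0))*x)) -> (((y*9)*z)+(((y*9)+(y*0))*x))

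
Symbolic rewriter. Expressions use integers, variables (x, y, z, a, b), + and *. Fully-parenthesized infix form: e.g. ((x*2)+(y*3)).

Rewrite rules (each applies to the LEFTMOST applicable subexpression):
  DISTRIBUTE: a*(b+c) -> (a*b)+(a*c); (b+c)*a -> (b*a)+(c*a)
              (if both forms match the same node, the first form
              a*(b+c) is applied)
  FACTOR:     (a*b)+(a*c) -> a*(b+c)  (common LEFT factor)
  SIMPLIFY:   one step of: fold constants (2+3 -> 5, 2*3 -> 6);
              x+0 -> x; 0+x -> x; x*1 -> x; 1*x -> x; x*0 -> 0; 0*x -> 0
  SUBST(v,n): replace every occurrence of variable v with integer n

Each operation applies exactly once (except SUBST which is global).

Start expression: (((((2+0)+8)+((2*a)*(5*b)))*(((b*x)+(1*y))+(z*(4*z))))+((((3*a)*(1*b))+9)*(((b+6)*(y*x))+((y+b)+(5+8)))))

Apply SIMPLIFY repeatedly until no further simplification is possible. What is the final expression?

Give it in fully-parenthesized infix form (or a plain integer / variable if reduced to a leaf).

Answer: (((10+((2*a)*(5*b)))*(((b*x)+y)+(z*(4*z))))+((((3*a)*b)+9)*(((b+6)*(y*x))+((y+b)+13))))

Derivation:
Start: (((((2+0)+8)+((2*a)*(5*b)))*(((b*x)+(1*y))+(z*(4*z))))+((((3*a)*(1*b))+9)*(((b+6)*(y*x))+((y+b)+(5+8)))))
Step 1: at LLLL: (2+0) -> 2; overall: (((((2+0)+8)+((2*a)*(5*b)))*(((b*x)+(1*y))+(z*(4*z))))+((((3*a)*(1*b))+9)*(((b+6)*(y*x))+((y+b)+(5+8))))) -> ((((2+8)+((2*a)*(5*b)))*(((b*x)+(1*y))+(z*(4*z))))+((((3*a)*(1*b))+9)*(((b+6)*(y*x))+((y+b)+(5+8)))))
Step 2: at LLL: (2+8) -> 10; overall: ((((2+8)+((2*a)*(5*b)))*(((b*x)+(1*y))+(z*(4*z))))+((((3*a)*(1*b))+9)*(((b+6)*(y*x))+((y+b)+(5+8))))) -> (((10+((2*a)*(5*b)))*(((b*x)+(1*y))+(z*(4*z))))+((((3*a)*(1*b))+9)*(((b+6)*(y*x))+((y+b)+(5+8)))))
Step 3: at LRLR: (1*y) -> y; overall: (((10+((2*a)*(5*b)))*(((b*x)+(1*y))+(z*(4*z))))+((((3*a)*(1*b))+9)*(((b+6)*(y*x))+((y+b)+(5+8))))) -> (((10+((2*a)*(5*b)))*(((b*x)+y)+(z*(4*z))))+((((3*a)*(1*b))+9)*(((b+6)*(y*x))+((y+b)+(5+8)))))
Step 4: at RLLR: (1*b) -> b; overall: (((10+((2*a)*(5*b)))*(((b*x)+y)+(z*(4*z))))+((((3*a)*(1*b))+9)*(((b+6)*(y*x))+((y+b)+(5+8))))) -> (((10+((2*a)*(5*b)))*(((b*x)+y)+(z*(4*z))))+((((3*a)*b)+9)*(((b+6)*(y*x))+((y+b)+(5+8)))))
Step 5: at RRRR: (5+8) -> 13; overall: (((10+((2*a)*(5*b)))*(((b*x)+y)+(z*(4*z))))+((((3*a)*b)+9)*(((b+6)*(y*x))+((y+b)+(5+8))))) -> (((10+((2*a)*(5*b)))*(((b*x)+y)+(z*(4*z))))+((((3*a)*b)+9)*(((b+6)*(y*x))+((y+b)+13))))
Fixed point: (((10+((2*a)*(5*b)))*(((b*x)+y)+(z*(4*z))))+((((3*a)*b)+9)*(((b+6)*(y*x))+((y+b)+13))))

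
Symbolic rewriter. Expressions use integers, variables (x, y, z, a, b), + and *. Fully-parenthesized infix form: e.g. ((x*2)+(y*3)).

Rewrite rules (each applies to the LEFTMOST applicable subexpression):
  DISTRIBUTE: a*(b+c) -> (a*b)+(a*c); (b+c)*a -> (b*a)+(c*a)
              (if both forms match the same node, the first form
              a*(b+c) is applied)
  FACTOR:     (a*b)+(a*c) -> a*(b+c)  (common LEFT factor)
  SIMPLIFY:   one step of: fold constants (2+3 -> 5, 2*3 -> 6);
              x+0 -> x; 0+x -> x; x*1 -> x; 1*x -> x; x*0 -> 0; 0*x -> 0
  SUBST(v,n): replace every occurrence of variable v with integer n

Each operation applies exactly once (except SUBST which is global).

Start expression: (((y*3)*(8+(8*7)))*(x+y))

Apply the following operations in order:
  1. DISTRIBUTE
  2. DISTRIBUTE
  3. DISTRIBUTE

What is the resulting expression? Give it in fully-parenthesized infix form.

Start: (((y*3)*(8+(8*7)))*(x+y))
Apply DISTRIBUTE at root (target: (((y*3)*(8+(8*7)))*(x+y))): (((y*3)*(8+(8*7)))*(x+y)) -> ((((y*3)*(8+(8*7)))*x)+(((y*3)*(8+(8*7)))*y))
Apply DISTRIBUTE at LL (target: ((y*3)*(8+(8*7)))): ((((y*3)*(8+(8*7)))*x)+(((y*3)*(8+(8*7)))*y)) -> (((((y*3)*8)+((y*3)*(8*7)))*x)+(((y*3)*(8+(8*7)))*y))
Apply DISTRIBUTE at L (target: ((((y*3)*8)+((y*3)*(8*7)))*x)): (((((y*3)*8)+((y*3)*(8*7)))*x)+(((y*3)*(8+(8*7)))*y)) -> (((((y*3)*8)*x)+(((y*3)*(8*7))*x))+(((y*3)*(8+(8*7)))*y))

Answer: (((((y*3)*8)*x)+(((y*3)*(8*7))*x))+(((y*3)*(8+(8*7)))*y))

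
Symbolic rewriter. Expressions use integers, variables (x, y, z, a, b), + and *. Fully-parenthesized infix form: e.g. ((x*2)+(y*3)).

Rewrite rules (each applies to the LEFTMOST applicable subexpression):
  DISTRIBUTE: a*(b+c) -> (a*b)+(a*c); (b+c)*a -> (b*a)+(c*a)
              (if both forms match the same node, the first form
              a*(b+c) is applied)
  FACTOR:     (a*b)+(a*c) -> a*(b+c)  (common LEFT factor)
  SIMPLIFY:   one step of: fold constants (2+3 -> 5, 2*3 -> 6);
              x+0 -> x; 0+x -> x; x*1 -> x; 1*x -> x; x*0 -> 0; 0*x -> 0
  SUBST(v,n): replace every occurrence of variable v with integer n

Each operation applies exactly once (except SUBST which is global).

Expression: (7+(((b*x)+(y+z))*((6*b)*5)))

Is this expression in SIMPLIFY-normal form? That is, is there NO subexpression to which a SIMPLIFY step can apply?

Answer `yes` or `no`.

Expression: (7+(((b*x)+(y+z))*((6*b)*5)))
Scanning for simplifiable subexpressions (pre-order)...
  at root: (7+(((b*x)+(y+z))*((6*b)*5))) (not simplifiable)
  at R: (((b*x)+(y+z))*((6*b)*5)) (not simplifiable)
  at RL: ((b*x)+(y+z)) (not simplifiable)
  at RLL: (b*x) (not simplifiable)
  at RLR: (y+z) (not simplifiable)
  at RR: ((6*b)*5) (not simplifiable)
  at RRL: (6*b) (not simplifiable)
Result: no simplifiable subexpression found -> normal form.

Answer: yes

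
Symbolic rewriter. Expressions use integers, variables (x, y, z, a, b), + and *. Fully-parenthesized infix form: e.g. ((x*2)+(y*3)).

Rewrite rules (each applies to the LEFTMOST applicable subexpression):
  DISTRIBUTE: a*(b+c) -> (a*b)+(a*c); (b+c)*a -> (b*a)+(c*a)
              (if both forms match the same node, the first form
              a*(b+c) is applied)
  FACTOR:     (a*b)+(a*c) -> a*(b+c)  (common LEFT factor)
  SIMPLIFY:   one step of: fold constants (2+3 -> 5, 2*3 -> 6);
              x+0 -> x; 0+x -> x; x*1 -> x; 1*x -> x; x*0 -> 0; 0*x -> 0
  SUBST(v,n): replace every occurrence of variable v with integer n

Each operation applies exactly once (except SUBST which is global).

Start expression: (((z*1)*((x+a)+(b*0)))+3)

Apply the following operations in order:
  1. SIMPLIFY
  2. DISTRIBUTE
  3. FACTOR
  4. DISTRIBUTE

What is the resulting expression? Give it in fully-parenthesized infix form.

Start: (((z*1)*((x+a)+(b*0)))+3)
Apply SIMPLIFY at LL (target: (z*1)): (((z*1)*((x+a)+(b*0)))+3) -> ((z*((x+a)+(b*0)))+3)
Apply DISTRIBUTE at L (target: (z*((x+a)+(b*0)))): ((z*((x+a)+(b*0)))+3) -> (((z*(x+a))+(z*(b*0)))+3)
Apply FACTOR at L (target: ((z*(x+a))+(z*(b*0)))): (((z*(x+a))+(z*(b*0)))+3) -> ((z*((x+a)+(b*0)))+3)
Apply DISTRIBUTE at L (target: (z*((x+a)+(b*0)))): ((z*((x+a)+(b*0)))+3) -> (((z*(x+a))+(z*(b*0)))+3)

Answer: (((z*(x+a))+(z*(b*0)))+3)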